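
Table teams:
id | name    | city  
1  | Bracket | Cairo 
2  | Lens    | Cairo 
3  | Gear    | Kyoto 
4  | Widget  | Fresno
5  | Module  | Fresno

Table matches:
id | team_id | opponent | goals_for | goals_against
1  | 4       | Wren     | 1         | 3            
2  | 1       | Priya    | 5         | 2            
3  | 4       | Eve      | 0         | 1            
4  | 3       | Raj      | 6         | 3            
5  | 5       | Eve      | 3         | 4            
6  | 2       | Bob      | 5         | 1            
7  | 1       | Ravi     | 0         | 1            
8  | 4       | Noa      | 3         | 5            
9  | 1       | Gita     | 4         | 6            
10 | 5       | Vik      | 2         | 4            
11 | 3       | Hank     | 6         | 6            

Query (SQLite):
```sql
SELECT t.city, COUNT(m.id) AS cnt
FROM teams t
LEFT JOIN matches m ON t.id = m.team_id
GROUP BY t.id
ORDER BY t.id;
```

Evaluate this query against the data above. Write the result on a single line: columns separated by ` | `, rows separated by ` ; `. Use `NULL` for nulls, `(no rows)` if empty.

Cairo | 3 ; Cairo | 1 ; Kyoto | 2 ; Fresno | 3 ; Fresno | 2

LEFT JOIN keeps every teams row; unmatched ones get NULL for matches columns.
Group by teams.id and compute COUNT(m.id). COUNT(col) of an all-NULL group is 0.
  1: ids {2, 7, 9} → COUNT(m.id)=3
  2: ids {6} → COUNT(m.id)=1
  3: ids {4, 11} → COUNT(m.id)=2
  4: ids {1, 3, 8} → COUNT(m.id)=3
  5: ids {5, 10} → COUNT(m.id)=2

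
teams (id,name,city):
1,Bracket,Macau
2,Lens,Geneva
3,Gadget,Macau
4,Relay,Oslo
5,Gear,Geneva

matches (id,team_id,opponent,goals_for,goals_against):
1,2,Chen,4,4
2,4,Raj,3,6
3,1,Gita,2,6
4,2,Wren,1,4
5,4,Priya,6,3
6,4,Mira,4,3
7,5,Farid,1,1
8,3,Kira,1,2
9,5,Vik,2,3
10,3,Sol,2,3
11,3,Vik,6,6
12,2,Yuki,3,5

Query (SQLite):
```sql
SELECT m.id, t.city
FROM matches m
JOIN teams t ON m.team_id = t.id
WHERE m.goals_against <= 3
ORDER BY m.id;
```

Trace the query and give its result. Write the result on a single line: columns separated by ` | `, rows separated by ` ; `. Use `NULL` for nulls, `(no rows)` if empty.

Each matches row matches the teams row where team_id = teams.id.
Then keep rows with m.goals_against <= 3.

5 | Oslo ; 6 | Oslo ; 7 | Geneva ; 8 | Macau ; 9 | Geneva ; 10 | Macau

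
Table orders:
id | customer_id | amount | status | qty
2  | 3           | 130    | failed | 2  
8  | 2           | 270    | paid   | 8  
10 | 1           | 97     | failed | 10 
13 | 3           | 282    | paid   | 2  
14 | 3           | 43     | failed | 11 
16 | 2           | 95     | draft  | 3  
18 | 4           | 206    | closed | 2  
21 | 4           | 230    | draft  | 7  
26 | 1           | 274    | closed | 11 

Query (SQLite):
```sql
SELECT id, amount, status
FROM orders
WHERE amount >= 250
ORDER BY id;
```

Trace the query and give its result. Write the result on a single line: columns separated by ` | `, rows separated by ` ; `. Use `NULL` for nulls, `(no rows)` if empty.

8 | 270 | paid ; 13 | 282 | paid ; 26 | 274 | closed

amount >= 250: ids {8, 13, 26}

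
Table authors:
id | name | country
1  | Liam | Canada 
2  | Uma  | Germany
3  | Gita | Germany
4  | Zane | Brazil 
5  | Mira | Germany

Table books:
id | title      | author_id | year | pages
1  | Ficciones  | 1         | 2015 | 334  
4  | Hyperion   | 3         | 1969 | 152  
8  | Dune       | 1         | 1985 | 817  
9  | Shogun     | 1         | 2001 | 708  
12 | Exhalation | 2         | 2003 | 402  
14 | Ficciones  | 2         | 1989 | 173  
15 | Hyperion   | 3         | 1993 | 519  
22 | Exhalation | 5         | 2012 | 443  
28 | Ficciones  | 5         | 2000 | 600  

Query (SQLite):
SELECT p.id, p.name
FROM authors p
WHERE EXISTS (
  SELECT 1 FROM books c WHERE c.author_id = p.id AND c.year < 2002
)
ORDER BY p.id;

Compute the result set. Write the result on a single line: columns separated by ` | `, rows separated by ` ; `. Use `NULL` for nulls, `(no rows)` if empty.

1 | Liam ; 2 | Uma ; 3 | Gita ; 5 | Mira

For each authors row, check whether any books with matching author_id has year < 2002.
Keep rows where that is true.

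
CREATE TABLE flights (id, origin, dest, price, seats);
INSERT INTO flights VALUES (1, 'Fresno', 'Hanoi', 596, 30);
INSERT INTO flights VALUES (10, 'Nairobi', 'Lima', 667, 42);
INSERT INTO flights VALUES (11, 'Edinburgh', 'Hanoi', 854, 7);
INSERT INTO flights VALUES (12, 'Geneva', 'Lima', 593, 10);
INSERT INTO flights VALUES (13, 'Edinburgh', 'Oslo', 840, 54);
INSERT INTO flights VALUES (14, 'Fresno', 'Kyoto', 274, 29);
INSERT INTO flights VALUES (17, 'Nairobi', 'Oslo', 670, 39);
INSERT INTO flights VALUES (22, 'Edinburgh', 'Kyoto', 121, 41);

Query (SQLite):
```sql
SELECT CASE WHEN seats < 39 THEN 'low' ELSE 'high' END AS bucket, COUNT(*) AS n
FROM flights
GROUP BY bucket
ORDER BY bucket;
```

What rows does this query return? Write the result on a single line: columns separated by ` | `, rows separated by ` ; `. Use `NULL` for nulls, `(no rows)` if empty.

Bucket rows by seats < 39 → 'low' else 'high'; count each bucket.

high | 4 ; low | 4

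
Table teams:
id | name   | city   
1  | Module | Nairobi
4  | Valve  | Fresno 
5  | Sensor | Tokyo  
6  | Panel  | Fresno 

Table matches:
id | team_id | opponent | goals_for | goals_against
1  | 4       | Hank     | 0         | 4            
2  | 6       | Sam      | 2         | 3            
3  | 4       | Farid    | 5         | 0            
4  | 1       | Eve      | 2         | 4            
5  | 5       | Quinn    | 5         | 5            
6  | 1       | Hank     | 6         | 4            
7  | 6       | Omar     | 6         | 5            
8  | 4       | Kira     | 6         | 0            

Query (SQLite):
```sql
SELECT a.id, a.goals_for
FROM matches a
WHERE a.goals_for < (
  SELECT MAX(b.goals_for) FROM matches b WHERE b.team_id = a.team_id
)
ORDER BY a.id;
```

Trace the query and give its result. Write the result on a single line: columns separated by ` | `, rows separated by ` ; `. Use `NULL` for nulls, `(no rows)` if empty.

1 | 0 ; 2 | 2 ; 3 | 5 ; 4 | 2

For each matches row a, compute MAX(goals_for) over rows sharing a.team_id.
Keep row a if a.goals_for < that per-group MAX.
  team_id=1: MAX(goals_for) = 6
  team_id=4: MAX(goals_for) = 6
  team_id=5: MAX(goals_for) = 5
  team_id=6: MAX(goals_for) = 6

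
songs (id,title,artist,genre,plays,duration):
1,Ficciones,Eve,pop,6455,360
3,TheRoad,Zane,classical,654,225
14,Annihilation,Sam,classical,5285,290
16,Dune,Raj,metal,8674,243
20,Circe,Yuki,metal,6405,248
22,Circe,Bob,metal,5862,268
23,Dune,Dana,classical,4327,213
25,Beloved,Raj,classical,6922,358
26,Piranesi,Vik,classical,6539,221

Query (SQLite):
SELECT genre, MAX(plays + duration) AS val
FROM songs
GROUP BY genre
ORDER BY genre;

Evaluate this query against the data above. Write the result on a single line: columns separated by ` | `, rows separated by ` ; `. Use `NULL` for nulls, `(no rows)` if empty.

For each row compute plays + duration.
Group by genre; take MAX of the expression per group.
  classical: ids {3, 14, 23, 25, 26} → MAX(plays + duration)=7280
  metal: ids {16, 20, 22} → MAX(plays + duration)=8917
  pop: ids {1} → MAX(plays + duration)=6815

classical | 7280 ; metal | 8917 ; pop | 6815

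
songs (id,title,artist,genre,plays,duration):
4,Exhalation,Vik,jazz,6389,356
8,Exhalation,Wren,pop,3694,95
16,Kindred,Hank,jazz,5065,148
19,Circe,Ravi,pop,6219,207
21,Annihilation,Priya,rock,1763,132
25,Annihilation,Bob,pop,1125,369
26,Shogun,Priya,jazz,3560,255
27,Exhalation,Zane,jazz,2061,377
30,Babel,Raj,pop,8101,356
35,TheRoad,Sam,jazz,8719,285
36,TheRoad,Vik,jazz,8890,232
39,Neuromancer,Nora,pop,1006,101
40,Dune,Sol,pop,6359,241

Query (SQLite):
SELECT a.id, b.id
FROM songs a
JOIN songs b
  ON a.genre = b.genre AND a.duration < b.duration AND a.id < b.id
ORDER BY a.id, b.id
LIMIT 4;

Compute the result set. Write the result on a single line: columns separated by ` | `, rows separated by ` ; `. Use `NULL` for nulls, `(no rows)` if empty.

4 | 27 ; 8 | 19 ; 8 | 25 ; 8 | 30

Pairs (a,b) with same genre, a.duration < b.duration, a.id < b.id.
genre groups: jazz:{4,16,26,27,35,36} pop:{8,19,25,30,39,40} rock:{21}
Ordered by (a.id, b.id); first 4.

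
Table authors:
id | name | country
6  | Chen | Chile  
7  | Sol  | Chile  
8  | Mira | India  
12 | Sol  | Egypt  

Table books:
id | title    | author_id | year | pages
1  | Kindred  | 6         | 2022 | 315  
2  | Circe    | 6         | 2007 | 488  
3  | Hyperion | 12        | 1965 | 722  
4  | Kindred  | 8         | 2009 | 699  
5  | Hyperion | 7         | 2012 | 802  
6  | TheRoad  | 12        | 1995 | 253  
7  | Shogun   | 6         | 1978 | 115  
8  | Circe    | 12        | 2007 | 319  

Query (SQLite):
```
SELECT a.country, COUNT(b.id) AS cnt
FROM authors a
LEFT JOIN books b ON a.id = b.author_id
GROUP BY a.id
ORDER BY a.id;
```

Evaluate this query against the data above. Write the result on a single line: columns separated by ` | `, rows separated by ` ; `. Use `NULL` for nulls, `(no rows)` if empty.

Chile | 3 ; Chile | 1 ; India | 1 ; Egypt | 3

LEFT JOIN keeps every authors row; unmatched ones get NULL for books columns.
Group by authors.id and compute COUNT(b.id). COUNT(col) of an all-NULL group is 0.
  6: ids {1, 2, 7} → COUNT(b.id)=3
  7: ids {5} → COUNT(b.id)=1
  8: ids {4} → COUNT(b.id)=1
  12: ids {3, 6, 8} → COUNT(b.id)=3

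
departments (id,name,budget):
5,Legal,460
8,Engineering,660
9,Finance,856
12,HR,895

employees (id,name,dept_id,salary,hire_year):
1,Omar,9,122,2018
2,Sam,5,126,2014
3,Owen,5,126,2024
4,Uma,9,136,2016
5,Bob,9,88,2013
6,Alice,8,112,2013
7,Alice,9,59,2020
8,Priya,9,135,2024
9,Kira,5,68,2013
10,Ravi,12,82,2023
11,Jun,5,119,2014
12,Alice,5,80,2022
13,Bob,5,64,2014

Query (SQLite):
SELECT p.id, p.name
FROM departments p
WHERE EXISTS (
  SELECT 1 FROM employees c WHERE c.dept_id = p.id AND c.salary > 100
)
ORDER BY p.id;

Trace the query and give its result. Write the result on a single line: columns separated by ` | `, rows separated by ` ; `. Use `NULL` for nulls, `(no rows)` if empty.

5 | Legal ; 8 | Engineering ; 9 | Finance

For each departments row, check whether any employees with matching dept_id has salary > 100.
Keep rows where that is true.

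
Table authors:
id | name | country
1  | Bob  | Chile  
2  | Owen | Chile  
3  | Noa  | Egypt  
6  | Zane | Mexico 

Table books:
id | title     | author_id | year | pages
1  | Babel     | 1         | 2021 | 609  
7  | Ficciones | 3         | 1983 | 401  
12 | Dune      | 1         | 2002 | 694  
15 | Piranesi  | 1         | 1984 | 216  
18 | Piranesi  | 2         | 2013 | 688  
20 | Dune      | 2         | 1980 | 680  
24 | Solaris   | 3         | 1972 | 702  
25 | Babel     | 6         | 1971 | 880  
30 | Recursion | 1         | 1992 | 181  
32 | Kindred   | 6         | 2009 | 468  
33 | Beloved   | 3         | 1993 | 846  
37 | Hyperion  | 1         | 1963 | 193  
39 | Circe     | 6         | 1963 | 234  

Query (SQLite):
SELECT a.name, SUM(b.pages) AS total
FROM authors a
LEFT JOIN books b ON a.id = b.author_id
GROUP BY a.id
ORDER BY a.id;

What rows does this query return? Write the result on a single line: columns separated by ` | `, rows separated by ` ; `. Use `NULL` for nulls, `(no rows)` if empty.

Bob | 1893 ; Owen | 1368 ; Noa | 1949 ; Zane | 1582

LEFT JOIN keeps every authors row; unmatched ones get NULL for books columns.
Group by authors.id and compute SUM(b.pages). SUM over an all-NULL group is NULL.
  1: ids {1, 12, 15, 30, 37} → SUM(b.pages)=1893
  2: ids {18, 20} → SUM(b.pages)=1368
  3: ids {7, 24, 33} → SUM(b.pages)=1949
  6: ids {25, 32, 39} → SUM(b.pages)=1582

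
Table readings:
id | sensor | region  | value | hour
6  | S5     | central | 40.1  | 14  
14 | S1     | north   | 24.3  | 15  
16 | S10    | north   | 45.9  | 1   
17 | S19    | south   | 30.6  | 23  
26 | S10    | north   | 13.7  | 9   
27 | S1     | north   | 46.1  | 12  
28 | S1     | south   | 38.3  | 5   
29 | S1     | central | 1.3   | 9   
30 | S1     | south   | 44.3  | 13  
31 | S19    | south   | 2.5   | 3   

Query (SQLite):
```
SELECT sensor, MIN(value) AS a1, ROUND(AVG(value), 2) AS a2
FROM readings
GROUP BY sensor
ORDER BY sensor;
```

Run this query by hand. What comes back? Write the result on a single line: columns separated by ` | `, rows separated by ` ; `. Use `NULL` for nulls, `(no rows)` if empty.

S1 | 1.3 | 30.86 ; S10 | 13.7 | 29.8 ; S19 | 2.5 | 16.55 ; S5 | 40.1 | 40.1

Group readings by sensor.
Per group compute: MIN(value), ROUND(AVG(value), 2).
  S1: ids {14, 27, 28, 29, 30} → MIN(value)=1.3, ROUND(AVG(value), 2)=30.86
  S10: ids {16, 26} → MIN(value)=13.7, ROUND(AVG(value), 2)=29.8
  S19: ids {17, 31} → MIN(value)=2.5, ROUND(AVG(value), 2)=16.55
  S5: ids {6} → MIN(value)=40.1, ROUND(AVG(value), 2)=40.1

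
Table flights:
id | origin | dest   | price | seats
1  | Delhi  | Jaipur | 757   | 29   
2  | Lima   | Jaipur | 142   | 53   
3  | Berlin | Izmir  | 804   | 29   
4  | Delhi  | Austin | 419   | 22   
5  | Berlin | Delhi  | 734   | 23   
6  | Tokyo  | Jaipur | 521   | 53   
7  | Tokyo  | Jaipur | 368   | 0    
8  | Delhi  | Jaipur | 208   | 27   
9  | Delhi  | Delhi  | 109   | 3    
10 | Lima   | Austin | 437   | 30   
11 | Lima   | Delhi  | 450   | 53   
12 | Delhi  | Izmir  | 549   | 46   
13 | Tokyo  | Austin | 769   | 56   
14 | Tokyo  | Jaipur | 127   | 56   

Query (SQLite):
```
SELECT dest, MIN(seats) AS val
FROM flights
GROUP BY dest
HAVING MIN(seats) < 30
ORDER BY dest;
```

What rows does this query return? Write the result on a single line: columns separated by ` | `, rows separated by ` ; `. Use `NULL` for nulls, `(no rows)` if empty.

Partition flights by dest; compute MIN(seats) within each group.
HAVING: keep groups where MIN(seats) < 30.
  Austin: ids {4, 10, 13} → MIN(seats)=22
  Delhi: ids {5, 9, 11} → MIN(seats)=3
  Izmir: ids {3, 12} → MIN(seats)=29
  Jaipur: ids {1, 2, 6, 7, 8, 14} → MIN(seats)=0

Austin | 22 ; Delhi | 3 ; Izmir | 29 ; Jaipur | 0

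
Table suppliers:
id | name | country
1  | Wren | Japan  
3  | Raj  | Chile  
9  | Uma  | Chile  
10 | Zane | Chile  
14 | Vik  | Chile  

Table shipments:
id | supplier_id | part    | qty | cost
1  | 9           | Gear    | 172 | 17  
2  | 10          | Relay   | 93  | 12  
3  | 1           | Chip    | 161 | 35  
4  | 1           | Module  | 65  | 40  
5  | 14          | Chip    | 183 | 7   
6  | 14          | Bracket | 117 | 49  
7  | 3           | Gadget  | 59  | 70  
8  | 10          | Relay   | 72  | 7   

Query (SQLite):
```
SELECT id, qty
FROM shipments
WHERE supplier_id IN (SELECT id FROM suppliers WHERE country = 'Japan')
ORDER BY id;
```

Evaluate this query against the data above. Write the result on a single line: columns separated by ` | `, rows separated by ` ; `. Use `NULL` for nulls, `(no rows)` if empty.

Inner query: suppliers.id where country = 'Japan'.
Outer: keep shipments rows whose supplier_id is in that set.
Inner query → {1}

3 | 161 ; 4 | 65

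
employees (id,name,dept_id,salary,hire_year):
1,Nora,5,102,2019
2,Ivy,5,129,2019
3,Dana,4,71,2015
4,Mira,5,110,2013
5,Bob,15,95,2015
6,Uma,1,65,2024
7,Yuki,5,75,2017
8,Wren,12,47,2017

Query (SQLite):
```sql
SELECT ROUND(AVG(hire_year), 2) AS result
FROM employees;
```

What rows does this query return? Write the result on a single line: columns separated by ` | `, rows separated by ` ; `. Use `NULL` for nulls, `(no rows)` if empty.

All hire_year values: [2019, 2019, 2015, 2013, 2015, 2024, 2017, 2017].
AVG = 16139 / 8 (rounded to 2 dp).

2017.38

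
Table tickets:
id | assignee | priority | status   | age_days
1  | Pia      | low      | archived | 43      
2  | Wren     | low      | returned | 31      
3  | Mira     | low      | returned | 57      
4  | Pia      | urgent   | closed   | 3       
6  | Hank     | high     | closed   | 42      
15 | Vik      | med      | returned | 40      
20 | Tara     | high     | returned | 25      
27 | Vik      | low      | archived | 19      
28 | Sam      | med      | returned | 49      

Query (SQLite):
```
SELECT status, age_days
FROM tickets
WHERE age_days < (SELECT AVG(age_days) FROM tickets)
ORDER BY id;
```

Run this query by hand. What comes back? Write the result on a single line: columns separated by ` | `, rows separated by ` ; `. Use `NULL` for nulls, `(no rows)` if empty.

returned | 31 ; closed | 3 ; returned | 25 ; archived | 19

Scalar subquery: AVG(age_days) over all tickets rows = 34.333333 (≈; comparison uses full precision).
Keep rows where age_days < that value.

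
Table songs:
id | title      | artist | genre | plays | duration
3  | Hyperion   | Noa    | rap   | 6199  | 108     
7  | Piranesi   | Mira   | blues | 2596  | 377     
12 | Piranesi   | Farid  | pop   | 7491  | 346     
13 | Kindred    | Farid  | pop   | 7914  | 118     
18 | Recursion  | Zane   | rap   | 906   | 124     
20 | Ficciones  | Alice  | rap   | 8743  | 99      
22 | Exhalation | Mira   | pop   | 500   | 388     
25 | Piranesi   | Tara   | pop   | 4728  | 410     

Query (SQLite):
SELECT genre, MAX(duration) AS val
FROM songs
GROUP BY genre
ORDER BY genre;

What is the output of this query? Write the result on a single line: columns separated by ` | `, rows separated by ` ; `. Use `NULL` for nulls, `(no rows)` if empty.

Partition songs by genre; compute MAX(duration) within each group.
  blues: ids {7} → MAX(duration)=377
  pop: ids {12, 13, 22, 25} → MAX(duration)=410
  rap: ids {3, 18, 20} → MAX(duration)=124

blues | 377 ; pop | 410 ; rap | 124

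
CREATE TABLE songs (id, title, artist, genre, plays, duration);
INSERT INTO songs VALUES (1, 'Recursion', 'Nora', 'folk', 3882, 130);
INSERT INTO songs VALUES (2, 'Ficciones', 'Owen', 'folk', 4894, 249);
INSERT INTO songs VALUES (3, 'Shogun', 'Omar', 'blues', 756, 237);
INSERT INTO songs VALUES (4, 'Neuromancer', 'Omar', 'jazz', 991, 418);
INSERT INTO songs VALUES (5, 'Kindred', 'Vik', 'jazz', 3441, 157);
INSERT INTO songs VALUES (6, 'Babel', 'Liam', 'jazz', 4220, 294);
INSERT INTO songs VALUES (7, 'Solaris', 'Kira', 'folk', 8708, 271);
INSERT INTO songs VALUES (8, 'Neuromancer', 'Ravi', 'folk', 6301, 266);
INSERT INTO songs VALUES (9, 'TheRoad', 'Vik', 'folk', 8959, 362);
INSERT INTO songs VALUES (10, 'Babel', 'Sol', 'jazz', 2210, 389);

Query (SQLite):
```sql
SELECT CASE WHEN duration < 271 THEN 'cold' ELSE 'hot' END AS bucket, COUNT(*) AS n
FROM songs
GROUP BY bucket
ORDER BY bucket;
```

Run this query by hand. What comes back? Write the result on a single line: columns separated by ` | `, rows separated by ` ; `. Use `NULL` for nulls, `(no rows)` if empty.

Bucket rows by duration < 271 → 'cold' else 'hot'; count each bucket.

cold | 5 ; hot | 5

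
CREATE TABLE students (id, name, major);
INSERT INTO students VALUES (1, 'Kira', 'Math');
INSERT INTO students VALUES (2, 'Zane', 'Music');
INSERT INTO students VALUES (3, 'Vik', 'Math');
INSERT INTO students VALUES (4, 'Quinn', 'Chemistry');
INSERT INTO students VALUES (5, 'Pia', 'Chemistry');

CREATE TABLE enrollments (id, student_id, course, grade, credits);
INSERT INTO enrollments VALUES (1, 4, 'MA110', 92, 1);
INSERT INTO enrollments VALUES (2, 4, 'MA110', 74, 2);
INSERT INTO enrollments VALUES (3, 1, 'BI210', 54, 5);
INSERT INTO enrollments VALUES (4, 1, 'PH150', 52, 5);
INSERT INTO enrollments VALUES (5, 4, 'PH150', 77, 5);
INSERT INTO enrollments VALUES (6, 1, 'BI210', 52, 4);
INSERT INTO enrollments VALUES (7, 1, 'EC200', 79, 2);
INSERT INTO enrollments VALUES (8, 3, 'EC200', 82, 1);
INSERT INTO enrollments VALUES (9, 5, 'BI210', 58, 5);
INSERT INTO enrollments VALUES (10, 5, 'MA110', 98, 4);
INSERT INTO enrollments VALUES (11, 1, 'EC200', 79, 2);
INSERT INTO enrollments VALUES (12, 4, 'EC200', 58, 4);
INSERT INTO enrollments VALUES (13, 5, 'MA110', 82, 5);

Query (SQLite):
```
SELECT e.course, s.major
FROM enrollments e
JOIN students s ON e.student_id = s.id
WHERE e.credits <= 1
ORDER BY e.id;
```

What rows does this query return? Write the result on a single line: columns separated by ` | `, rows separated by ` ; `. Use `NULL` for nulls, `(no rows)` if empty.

Each enrollments row matches the students row where student_id = students.id.
Then keep rows with e.credits <= 1.

MA110 | Chemistry ; EC200 | Math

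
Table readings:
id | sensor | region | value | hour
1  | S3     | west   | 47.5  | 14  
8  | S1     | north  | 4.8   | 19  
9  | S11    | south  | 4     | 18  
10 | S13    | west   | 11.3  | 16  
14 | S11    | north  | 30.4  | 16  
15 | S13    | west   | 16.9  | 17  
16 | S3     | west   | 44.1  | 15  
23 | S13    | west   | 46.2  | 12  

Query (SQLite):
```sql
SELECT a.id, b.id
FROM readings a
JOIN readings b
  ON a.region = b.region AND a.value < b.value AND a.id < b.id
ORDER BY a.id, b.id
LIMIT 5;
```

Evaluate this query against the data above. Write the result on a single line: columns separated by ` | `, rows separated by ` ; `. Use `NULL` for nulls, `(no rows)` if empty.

8 | 14 ; 10 | 15 ; 10 | 16 ; 10 | 23 ; 15 | 16

Pairs (a,b) with same region, a.value < b.value, a.id < b.id.
region groups: north:{8,14} south:{9} west:{1,10,15,16,23}
Ordered by (a.id, b.id); first 5.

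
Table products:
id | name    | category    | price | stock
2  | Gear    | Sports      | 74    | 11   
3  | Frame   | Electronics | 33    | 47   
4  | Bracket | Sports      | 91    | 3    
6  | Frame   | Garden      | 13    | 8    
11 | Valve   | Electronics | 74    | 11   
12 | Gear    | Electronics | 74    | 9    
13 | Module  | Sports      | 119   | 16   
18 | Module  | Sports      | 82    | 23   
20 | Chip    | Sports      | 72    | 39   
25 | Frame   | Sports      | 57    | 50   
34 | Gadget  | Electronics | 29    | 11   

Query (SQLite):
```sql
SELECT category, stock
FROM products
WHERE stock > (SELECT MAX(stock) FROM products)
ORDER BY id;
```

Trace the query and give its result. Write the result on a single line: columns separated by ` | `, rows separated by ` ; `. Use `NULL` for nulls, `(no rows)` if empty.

(no rows)

Scalar subquery: MAX(stock) over all products rows = 50.
Keep rows where stock > that value.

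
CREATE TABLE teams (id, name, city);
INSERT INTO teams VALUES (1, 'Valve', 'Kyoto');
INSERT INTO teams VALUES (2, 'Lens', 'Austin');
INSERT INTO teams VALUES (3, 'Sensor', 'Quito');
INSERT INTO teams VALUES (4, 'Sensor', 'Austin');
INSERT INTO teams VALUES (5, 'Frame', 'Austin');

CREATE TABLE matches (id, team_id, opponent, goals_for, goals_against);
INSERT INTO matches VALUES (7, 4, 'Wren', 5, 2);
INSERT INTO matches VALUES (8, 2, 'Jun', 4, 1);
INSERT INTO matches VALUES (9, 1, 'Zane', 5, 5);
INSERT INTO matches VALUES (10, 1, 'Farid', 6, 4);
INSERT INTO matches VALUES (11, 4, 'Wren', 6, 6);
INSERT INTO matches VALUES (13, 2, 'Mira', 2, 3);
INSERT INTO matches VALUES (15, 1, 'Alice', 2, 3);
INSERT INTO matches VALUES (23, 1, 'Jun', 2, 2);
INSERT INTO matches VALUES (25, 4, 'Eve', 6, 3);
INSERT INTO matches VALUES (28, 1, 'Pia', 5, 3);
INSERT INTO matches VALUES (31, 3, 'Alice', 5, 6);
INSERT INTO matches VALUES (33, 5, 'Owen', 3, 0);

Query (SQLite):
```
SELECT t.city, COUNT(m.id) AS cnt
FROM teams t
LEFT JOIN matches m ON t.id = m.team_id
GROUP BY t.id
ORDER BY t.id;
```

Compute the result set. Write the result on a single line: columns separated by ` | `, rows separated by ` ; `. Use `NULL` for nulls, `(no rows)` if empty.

LEFT JOIN keeps every teams row; unmatched ones get NULL for matches columns.
Group by teams.id and compute COUNT(m.id). COUNT(col) of an all-NULL group is 0.
  1: ids {9, 10, 15, 23, 28} → COUNT(m.id)=5
  2: ids {8, 13} → COUNT(m.id)=2
  3: ids {31} → COUNT(m.id)=1
  4: ids {7, 11, 25} → COUNT(m.id)=3
  5: ids {33} → COUNT(m.id)=1

Kyoto | 5 ; Austin | 2 ; Quito | 1 ; Austin | 3 ; Austin | 1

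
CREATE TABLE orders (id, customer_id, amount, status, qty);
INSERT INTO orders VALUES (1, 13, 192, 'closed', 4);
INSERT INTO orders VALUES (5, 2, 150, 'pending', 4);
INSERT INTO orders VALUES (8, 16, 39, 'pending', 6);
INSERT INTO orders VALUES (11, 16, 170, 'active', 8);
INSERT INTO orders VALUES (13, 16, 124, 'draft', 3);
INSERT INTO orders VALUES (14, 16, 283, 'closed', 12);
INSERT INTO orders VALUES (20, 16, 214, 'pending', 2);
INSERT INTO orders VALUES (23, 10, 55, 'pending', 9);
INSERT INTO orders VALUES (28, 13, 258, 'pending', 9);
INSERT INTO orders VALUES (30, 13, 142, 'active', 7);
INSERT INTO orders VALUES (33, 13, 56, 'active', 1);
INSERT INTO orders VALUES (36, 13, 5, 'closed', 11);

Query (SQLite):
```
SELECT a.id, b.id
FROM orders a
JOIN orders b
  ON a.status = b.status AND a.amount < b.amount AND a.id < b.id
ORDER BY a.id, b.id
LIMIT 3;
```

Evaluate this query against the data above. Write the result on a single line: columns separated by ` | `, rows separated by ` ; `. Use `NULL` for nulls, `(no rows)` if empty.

Pairs (a,b) with same status, a.amount < b.amount, a.id < b.id.
status groups: active:{11,30,33} closed:{1,14,36} draft:{13} pending:{5,8,20,23,28}
Ordered by (a.id, b.id); first 3.

1 | 14 ; 5 | 20 ; 5 | 28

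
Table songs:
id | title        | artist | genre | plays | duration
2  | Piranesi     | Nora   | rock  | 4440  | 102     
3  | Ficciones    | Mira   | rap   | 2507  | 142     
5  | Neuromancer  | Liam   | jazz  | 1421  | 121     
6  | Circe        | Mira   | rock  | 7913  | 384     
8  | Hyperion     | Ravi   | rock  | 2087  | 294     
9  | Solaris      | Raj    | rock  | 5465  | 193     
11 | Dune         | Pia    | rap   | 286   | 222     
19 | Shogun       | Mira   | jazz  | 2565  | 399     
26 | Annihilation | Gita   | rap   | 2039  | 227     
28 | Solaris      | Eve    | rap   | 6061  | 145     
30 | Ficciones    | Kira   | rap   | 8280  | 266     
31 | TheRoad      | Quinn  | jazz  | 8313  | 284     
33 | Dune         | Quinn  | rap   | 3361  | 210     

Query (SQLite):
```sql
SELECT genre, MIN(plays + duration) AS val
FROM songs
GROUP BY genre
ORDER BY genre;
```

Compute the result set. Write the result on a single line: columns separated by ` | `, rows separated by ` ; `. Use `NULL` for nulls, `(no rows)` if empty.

For each row compute plays + duration.
Group by genre; take MIN of the expression per group.
  jazz: ids {5, 19, 31} → MIN(plays + duration)=1542
  rap: ids {3, 11, 26, 28, 30, 33} → MIN(plays + duration)=508
  rock: ids {2, 6, 8, 9} → MIN(plays + duration)=2381

jazz | 1542 ; rap | 508 ; rock | 2381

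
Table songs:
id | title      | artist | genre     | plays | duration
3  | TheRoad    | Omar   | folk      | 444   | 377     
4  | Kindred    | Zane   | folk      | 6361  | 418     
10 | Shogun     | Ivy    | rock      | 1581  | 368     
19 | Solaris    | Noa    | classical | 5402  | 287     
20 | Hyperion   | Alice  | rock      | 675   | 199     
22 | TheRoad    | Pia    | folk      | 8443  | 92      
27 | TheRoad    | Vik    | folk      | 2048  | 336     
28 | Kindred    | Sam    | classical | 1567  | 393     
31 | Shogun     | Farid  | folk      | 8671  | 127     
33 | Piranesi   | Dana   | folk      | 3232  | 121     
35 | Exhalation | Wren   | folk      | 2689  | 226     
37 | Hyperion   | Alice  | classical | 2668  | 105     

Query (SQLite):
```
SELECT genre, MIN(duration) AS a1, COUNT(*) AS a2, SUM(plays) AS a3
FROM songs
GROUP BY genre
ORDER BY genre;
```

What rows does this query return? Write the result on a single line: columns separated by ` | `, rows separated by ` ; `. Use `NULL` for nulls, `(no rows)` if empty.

classical | 105 | 3 | 9637 ; folk | 92 | 7 | 31888 ; rock | 199 | 2 | 2256

Group songs by genre.
Per group compute: MIN(duration), COUNT(*), SUM(plays).
  classical: ids {19, 28, 37} → MIN(duration)=105, COUNT(*)=3, SUM(plays)=9637
  folk: ids {3, 4, 22, 27, 31, 33, 35} → MIN(duration)=92, COUNT(*)=7, SUM(plays)=31888
  rock: ids {10, 20} → MIN(duration)=199, COUNT(*)=2, SUM(plays)=2256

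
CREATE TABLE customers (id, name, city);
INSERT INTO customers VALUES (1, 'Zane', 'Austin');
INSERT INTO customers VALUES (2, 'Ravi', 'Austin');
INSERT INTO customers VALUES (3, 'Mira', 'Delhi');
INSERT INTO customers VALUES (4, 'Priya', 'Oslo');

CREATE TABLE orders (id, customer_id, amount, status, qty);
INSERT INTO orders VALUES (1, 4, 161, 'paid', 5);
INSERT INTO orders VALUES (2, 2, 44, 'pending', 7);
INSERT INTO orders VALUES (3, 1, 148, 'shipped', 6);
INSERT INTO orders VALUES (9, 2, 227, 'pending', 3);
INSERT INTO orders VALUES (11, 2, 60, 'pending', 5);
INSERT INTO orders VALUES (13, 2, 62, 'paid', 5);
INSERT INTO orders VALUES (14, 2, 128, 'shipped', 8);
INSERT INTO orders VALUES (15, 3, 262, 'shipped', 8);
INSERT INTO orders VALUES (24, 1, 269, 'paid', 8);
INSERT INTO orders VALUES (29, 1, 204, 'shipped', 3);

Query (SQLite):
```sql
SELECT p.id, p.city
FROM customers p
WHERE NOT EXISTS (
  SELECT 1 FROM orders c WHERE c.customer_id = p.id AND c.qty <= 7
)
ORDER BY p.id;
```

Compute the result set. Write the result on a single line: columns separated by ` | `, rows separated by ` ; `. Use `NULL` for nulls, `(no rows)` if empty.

For each customers row, check whether any orders with matching customer_id has qty <= 7.
Keep rows where that is false.

3 | Delhi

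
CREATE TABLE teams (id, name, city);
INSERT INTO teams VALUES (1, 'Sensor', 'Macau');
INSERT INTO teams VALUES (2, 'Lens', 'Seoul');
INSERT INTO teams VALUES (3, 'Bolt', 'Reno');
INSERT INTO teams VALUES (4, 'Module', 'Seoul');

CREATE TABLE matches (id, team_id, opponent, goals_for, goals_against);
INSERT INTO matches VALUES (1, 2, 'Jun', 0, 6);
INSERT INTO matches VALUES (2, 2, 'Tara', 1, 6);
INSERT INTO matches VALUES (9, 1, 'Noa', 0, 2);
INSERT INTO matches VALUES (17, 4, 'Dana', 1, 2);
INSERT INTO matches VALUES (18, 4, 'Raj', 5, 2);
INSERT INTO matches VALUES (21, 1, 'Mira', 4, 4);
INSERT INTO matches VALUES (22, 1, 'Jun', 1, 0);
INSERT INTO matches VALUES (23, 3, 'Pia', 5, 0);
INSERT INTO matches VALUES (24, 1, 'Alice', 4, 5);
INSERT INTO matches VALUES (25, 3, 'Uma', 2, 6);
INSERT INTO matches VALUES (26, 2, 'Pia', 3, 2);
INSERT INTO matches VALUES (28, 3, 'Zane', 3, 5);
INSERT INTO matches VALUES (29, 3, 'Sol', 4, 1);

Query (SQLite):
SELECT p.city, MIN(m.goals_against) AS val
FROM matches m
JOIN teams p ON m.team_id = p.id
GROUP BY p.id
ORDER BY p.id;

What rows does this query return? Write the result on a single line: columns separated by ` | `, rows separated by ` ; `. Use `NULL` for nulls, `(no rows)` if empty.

Join each matches row to its teams via team_id.
Group joined rows by teams.id; compute MIN(m.goals_against) per group.
  1: ids {9, 21, 22, 24} → MIN(m.goals_against)=0
  2: ids {1, 2, 26} → MIN(m.goals_against)=2
  3: ids {23, 25, 28, 29} → MIN(m.goals_against)=0
  4: ids {17, 18} → MIN(m.goals_against)=2

Macau | 0 ; Seoul | 2 ; Reno | 0 ; Seoul | 2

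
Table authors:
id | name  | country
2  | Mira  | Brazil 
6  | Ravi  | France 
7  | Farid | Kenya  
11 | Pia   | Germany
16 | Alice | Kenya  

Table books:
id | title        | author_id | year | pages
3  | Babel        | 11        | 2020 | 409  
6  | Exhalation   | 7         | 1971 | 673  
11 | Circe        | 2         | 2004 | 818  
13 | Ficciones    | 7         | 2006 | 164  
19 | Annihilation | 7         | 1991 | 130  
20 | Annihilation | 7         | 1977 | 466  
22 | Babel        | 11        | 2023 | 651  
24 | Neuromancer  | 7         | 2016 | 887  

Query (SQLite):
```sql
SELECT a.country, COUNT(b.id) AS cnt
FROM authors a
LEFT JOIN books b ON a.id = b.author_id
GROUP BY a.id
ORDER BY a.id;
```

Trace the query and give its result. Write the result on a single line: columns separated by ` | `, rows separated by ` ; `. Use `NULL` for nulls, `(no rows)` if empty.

Brazil | 1 ; France | 0 ; Kenya | 5 ; Germany | 2 ; Kenya | 0

LEFT JOIN keeps every authors row; unmatched ones get NULL for books columns.
Group by authors.id and compute COUNT(b.id). COUNT(col) of an all-NULL group is 0.
  2: ids {11} → COUNT(b.id)=1
  6: ids {—} → COUNT(b.id)=0
  7: ids {6, 13, 19, 20, 24} → COUNT(b.id)=5
  11: ids {3, 22} → COUNT(b.id)=2
  16: ids {—} → COUNT(b.id)=0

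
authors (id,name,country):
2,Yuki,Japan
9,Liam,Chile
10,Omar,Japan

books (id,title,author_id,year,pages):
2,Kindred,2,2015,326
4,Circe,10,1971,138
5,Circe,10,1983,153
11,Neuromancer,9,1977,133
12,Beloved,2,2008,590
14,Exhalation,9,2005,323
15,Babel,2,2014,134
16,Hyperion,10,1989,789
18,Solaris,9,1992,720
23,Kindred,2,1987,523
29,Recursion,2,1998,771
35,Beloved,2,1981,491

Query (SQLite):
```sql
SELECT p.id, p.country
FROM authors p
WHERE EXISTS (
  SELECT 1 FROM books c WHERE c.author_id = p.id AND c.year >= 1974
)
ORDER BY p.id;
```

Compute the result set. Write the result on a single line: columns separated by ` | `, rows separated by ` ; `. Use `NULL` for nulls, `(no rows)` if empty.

2 | Japan ; 9 | Chile ; 10 | Japan

For each authors row, check whether any books with matching author_id has year >= 1974.
Keep rows where that is true.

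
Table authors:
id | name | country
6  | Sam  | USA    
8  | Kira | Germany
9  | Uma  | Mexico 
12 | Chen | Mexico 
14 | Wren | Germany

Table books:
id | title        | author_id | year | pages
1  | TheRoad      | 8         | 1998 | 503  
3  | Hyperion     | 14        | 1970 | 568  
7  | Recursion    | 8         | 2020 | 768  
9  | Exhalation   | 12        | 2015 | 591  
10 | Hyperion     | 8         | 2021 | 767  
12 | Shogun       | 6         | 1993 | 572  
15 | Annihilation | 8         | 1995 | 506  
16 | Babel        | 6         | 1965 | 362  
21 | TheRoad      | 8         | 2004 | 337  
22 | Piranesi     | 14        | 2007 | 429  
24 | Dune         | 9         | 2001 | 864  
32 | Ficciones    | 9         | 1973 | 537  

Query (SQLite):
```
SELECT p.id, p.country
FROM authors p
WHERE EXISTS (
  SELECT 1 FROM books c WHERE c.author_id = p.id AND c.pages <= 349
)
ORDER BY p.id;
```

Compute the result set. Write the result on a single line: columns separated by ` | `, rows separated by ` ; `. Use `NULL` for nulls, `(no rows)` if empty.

For each authors row, check whether any books with matching author_id has pages <= 349.
Keep rows where that is true.

8 | Germany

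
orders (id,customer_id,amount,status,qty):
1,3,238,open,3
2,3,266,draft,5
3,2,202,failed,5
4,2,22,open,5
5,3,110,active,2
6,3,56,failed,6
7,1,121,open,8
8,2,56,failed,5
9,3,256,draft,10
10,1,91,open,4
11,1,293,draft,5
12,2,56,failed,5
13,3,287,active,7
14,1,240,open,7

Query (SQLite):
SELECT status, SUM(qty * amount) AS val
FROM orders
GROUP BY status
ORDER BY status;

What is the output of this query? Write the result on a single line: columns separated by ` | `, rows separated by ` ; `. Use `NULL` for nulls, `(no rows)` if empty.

For each row compute qty * amount.
Group by status; take SUM of the expression per group.
  active: ids {5, 13} → SUM(qty * amount)=2229
  draft: ids {2, 9, 11} → SUM(qty * amount)=5355
  failed: ids {3, 6, 8, 12} → SUM(qty * amount)=1906
  open: ids {1, 4, 7, 10, 14} → SUM(qty * amount)=3836

active | 2229 ; draft | 5355 ; failed | 1906 ; open | 3836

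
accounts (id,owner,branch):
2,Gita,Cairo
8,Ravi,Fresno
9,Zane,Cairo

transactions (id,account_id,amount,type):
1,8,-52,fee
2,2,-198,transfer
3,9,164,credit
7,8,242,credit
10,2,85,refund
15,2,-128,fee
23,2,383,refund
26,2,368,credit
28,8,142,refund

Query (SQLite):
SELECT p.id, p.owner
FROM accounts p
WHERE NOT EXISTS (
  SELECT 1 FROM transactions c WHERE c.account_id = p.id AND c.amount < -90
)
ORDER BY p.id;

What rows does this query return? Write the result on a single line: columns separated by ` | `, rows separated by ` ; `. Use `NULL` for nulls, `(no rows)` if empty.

For each accounts row, check whether any transactions with matching account_id has amount < -90.
Keep rows where that is false.

8 | Ravi ; 9 | Zane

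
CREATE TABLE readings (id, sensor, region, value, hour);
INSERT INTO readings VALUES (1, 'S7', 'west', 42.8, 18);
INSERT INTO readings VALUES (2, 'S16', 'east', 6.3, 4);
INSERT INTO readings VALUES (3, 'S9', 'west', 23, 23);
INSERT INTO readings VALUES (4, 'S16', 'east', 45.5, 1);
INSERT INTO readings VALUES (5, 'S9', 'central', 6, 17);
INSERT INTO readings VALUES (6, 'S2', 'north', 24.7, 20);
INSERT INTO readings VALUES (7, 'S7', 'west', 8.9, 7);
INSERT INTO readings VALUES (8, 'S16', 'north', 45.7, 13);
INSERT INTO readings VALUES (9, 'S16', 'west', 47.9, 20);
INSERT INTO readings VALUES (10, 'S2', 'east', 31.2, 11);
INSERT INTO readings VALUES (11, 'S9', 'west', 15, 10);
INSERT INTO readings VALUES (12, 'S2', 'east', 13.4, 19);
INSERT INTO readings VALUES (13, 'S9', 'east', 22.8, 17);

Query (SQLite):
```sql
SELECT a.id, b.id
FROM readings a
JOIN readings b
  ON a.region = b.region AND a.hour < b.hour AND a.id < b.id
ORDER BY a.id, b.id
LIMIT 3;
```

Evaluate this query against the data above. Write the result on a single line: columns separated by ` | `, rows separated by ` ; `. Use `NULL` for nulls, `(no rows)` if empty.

1 | 3 ; 1 | 9 ; 2 | 10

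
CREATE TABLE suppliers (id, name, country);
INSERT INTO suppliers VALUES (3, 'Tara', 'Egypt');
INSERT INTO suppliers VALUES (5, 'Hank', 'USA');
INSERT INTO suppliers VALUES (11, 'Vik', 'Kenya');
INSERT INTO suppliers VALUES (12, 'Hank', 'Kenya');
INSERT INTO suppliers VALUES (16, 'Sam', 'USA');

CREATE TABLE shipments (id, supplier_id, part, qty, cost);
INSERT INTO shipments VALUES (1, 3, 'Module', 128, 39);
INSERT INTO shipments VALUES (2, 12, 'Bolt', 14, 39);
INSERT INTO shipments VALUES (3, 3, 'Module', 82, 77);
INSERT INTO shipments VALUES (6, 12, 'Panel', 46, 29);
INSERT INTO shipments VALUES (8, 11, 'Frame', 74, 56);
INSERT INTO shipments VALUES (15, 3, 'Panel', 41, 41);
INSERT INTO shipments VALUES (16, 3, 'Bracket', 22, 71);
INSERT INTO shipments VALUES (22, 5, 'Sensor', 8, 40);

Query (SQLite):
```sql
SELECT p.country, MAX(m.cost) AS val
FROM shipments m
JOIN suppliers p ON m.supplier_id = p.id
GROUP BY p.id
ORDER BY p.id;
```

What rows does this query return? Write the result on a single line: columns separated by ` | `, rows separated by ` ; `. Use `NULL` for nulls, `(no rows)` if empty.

Egypt | 77 ; USA | 40 ; Kenya | 56 ; Kenya | 39

Join each shipments row to its suppliers via supplier_id.
Group joined rows by suppliers.id; compute MAX(m.cost) per group.
  3: ids {1, 3, 15, 16} → MAX(m.cost)=77
  5: ids {22} → MAX(m.cost)=40
  11: ids {8} → MAX(m.cost)=56
  12: ids {2, 6} → MAX(m.cost)=39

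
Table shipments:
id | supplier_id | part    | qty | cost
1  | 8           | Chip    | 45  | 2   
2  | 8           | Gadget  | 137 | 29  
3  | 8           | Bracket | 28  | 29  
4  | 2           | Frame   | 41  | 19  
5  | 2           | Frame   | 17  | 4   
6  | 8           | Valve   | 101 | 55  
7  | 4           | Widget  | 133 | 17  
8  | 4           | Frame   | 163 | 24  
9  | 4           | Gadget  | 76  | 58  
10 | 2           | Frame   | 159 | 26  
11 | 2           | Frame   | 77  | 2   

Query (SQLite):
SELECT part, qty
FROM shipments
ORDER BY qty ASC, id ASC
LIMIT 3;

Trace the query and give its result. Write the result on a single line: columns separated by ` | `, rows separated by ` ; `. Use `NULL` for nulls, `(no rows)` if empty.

Sort by qty asc, tiebreak id asc: (17, id=5), (28, id=3), (41, id=4), (45, id=1), (76, id=9), (77, id=11) …. Take first 3.

Frame | 17 ; Bracket | 28 ; Frame | 41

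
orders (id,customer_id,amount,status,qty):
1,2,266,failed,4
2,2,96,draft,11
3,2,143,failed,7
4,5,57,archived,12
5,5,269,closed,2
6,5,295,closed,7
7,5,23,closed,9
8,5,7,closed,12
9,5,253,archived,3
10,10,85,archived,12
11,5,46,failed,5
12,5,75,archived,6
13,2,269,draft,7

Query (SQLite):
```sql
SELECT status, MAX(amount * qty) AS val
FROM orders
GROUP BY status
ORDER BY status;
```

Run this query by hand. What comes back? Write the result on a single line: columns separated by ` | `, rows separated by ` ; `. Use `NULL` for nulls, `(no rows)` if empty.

For each row compute amount * qty.
Group by status; take MAX of the expression per group.
  archived: ids {4, 9, 10, 12} → MAX(amount * qty)=1020
  closed: ids {5, 6, 7, 8} → MAX(amount * qty)=2065
  draft: ids {2, 13} → MAX(amount * qty)=1883
  failed: ids {1, 3, 11} → MAX(amount * qty)=1064

archived | 1020 ; closed | 2065 ; draft | 1883 ; failed | 1064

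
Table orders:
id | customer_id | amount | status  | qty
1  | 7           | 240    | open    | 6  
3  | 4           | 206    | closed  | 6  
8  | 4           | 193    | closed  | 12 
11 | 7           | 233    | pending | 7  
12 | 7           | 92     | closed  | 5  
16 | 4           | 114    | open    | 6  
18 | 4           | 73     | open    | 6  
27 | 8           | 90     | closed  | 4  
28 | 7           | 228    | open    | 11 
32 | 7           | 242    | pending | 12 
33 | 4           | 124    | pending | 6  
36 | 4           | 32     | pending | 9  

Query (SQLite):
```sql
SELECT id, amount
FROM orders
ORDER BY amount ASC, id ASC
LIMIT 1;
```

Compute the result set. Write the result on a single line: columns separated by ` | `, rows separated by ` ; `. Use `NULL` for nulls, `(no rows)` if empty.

Sort by amount asc, tiebreak id asc: (32, id=36), (73, id=18), (90, id=27), (92, id=12) …. Take first 1.

36 | 32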